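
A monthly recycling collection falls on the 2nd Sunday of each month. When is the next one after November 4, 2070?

November 2070 starts on a Saturday; its first Sunday is the 2nd, so the 2nd Sunday is the 9th — November 9, 2070.
November 9, 2070 is after November 4, 2070, so that is the next one.

November 9, 2070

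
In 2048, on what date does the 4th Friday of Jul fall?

Jul 24, 2048

Jul 2048 begins on a Wednesday, so the first Friday is Jul 3 (2 days later).
The 4th Friday is 3 weeks later: 3 + 21 = 24.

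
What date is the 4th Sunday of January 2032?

January 25, 2032

The first Sunday of January 2032 is January 4.
The 4th Sunday is 3 weeks later: 4 + 21 = 25.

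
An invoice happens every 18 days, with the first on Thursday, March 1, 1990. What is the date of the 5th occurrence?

The 5th occurrence is 4 intervals after the first: 4 × 18 = 72 days after March 1, 1990.
March has 31 days — 30 days to the end of March leaves 42.
April has 30 days (12 left).
12 days into May → May 12, 1990.

May 12, 1990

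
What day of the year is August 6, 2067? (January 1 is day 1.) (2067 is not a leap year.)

218

Days in months before August: 31 + 28 + 31 + 30 + 31 + 30 + 31 = 212.
Plus 6 days into August → day 218.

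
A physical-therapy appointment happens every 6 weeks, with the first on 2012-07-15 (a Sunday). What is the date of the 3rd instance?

2012-10-07

The 3rd occurrence is 2 intervals after the first: 2 × 42 = 84 days after 2012-07-15.
July has 31 days — 16 days to the end of July leaves 68.
August has 31 days (37 left).
September has 30 days (7 left).
7 days into October → 2012-10-07.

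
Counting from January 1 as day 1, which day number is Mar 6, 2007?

Days in months before Mar: 31 + 28 = 59.
Plus 6 days into Mar → day 65.

65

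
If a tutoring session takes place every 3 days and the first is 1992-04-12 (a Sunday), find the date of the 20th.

1992-06-08

The 20th occurrence is 19 intervals after the first: 19 × 3 = 57 days after 1992-04-12.
April has 30 days — 18 days to the end of April leaves 39.
May has 31 days (8 left).
8 days into June → 1992-06-08.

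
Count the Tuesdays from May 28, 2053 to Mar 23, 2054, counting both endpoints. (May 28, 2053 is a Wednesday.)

May 28, 2053 is a Wednesday; the first Tuesday on or after it is Jun 3, 2053 (6 days later).
From Jun 3, 2053 to Mar 23, 2054: 27 + 31 + 31 + 30 + 31 + 30 + 31 + 31 + 28 + 23 = 293 days (rest of Jun, Jul, Aug, Sep, Oct, Nov, Dec, Jan, Feb, Mar).
293 ÷ 7 = 41 full weeks with remainder 6, so 41 more Tuesdays after the first → 42.

42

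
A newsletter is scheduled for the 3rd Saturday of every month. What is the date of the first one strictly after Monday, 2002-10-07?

October 2002 starts on a Tuesday; its first Saturday is the 5th, so the 3rd Saturday is the 19th — 2002-10-19.
2002-10-19 is after 2002-10-07, so that is the next one.

2002-10-19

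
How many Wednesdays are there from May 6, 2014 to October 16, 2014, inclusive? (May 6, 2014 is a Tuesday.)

24

May 6, 2014 is a Tuesday; the first Wednesday on or after it is May 7, 2014 (1 day later).
From May 7, 2014 to October 16, 2014: 24 + 30 + 31 + 31 + 30 + 16 = 162 days (rest of May, June, July, August, September, October).
162 ÷ 7 = 23 full weeks with remainder 1, so 23 more Wednesdays after the first → 24.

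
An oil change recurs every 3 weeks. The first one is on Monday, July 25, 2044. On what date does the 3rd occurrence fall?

The 3rd occurrence is 2 intervals after the first: 2 × 21 = 42 days after July 25, 2044.
July has 31 days — 6 days to the end of July leaves 36.
August has 31 days (5 left).
5 days into September → September 5, 2044.

September 5, 2044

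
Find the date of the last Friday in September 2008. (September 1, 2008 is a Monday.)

September 26, 2008

September 2008 begins on a Monday, so the first Friday is September 5 (4 days later).
September 2008 has 30 days. Adding weeks: 5, 12, 19, 26 — the last one ≤ 30 is the 26th.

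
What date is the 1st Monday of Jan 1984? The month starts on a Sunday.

Jan 1984 begins on a Sunday, so the first Monday is Jan 2 (1 day later).

Jan 2, 1984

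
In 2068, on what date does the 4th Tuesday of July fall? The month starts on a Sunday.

24 July 2068

July 2068 begins on a Sunday, so the first Tuesday is July 3 (2 days later).
The 4th Tuesday is 3 weeks later: 3 + 21 = 24.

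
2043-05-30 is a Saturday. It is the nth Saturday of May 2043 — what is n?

5th

Day 30 falls in week ⌈30/7⌉ of the month.
Days 1–7 hold the 1st Saturday, 8–14 the 2nd, 15–21 the 3rd, 22–28 the 4th, 29–31 the 5th.
30 is in the range for the 5th.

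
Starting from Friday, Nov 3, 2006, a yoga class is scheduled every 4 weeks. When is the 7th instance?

The 7th occurrence is 6 intervals after the first: 6 × 28 = 168 days after Nov 3, 2006.
Nov has 30 days — 27 days to the end of Nov leaves 141.
Dec has 31 days (110 left).
Jan has 31 days (79 left).
Feb has 28 days (51 left).
Mar has 31 days (20 left).
20 days into Apr → Apr 20, 2007.

Apr 20, 2007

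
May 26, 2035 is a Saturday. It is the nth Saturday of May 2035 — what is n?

Day 26 falls in week ⌈26/7⌉ of the month.
Days 1–7 hold the 1st Saturday, 8–14 the 2nd, 15–21 the 3rd, 22–28 the 4th, 29–31 the 5th.
26 is in the range for the 4th.

4th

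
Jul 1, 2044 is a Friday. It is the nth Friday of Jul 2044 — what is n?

Day 1 falls in week ⌈1/7⌉ of the month.
Days 1–7 hold the 1st Friday, 8–14 the 2nd, 15–21 the 3rd, 22–28 the 4th, 29–31 the 5th.
1 is in the range for the 1st.

1st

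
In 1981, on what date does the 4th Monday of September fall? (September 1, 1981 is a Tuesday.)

1981-09-28

September 1981 begins on a Tuesday, so the first Monday is September 7 (6 days later).
The 4th Monday is 3 weeks later: 7 + 21 = 28.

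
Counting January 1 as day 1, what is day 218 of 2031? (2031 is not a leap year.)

August 6, 2031

January has 31 days (218 − 31 = 187 remain).
February has 28 days (187 − 28 = 159 remain).
March has 31 days (159 − 31 = 128 remain).
April has 30 days (128 − 30 = 98 remain).
May has 31 days (98 − 31 = 67 remain).
June has 30 days (67 − 30 = 37 remain).
July has 31 days (37 − 31 = 6 remain).
6 into August → August 6.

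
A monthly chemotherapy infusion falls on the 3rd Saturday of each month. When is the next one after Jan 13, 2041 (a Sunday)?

Jan 2041 starts on a Tuesday; its first Saturday is the 5th, so the 3rd Saturday is the 19th — Jan 19, 2041.
Jan 19, 2041 is after Jan 13, 2041, so that is the next one.

Jan 19, 2041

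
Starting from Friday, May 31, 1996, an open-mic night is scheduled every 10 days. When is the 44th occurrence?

August 4, 1997

The 44th occurrence is 43 intervals after the first: 43 × 10 = 430 days after May 31, 1996.
May has 31 days — 0 days to the end of May leaves 430.
From end of May to end of 1996 is 214 days (216 left).
January has 31 days (185 left).
February has 28 days (157 left).
March has 31 days (126 left).
April has 30 days (96 left).
May has 31 days (65 left).
June has 30 days (35 left).
July has 31 days (4 left).
4 days into August → August 4, 1997.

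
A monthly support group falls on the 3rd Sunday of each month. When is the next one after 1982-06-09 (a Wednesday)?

1982-06-20

June 1982 starts on a Tuesday; its first Sunday is the 6th, so the 3rd Sunday is the 20th — 1982-06-20.
1982-06-20 is after 1982-06-09, so that is the next one.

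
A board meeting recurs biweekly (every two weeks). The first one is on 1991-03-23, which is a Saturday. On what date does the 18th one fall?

The 18th occurrence is 17 intervals after the first: 17 × 14 = 238 days after 1991-03-23.
March has 31 days — 8 days to the end of March leaves 230.
April has 30 days (200 left).
May has 31 days (169 left).
June has 30 days (139 left).
July has 31 days (108 left).
August has 31 days (77 left).
September has 30 days (47 left).
October has 31 days (16 left).
16 days into November → 1991-11-16.

1991-11-16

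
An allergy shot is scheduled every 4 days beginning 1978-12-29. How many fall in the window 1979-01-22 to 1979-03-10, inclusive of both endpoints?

12

Occurrences land 4·i days after 1978-12-29 for i = 0, 1, 2, …
1979-01-22 is 24 days after the start; 24 ÷ 4 = 6 remainder 0. First occurrence in the window: #7 on 1979-01-22 (6×4 = 24 days in).
1979-03-10 is 71 days after the start; 71 ÷ 4 = 17 remainder 3. Last occurrence in the window: #18 on 1979-03-07.
Occurrences #7 through #18: 12 in total.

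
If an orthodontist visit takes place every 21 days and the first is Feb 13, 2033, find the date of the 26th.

The 26th occurrence is 25 intervals after the first: 25 × 21 = 525 days after Feb 13, 2033.
Feb has 28 days — 15 days to the end of Feb leaves 510.
From end of Feb to end of 2033 is 306 days (204 left).
Jan has 31 days (173 left).
Feb has 28 days (145 left).
Mar has 31 days (114 left).
Apr has 30 days (84 left).
May has 31 days (53 left).
Jun has 30 days (23 left).
23 days into Jul → Jul 23, 2034.

Jul 23, 2034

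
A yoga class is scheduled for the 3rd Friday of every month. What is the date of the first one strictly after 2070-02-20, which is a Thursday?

2070-02-21

February 2070 starts on a Saturday; its first Friday is the 7th, so the 3rd Friday is the 21st — 2070-02-21.
2070-02-21 is after 2070-02-20, so that is the next one.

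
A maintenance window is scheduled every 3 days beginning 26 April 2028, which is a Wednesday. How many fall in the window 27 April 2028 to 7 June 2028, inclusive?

Occurrences land 3·i days after 26 April 2028 for i = 0, 1, 2, …
27 April 2028 is 1 day after the start; 1 ÷ 3 = 0 remainder 1; since the remainder is 1, round up to i = 1. First occurrence in the window: #2 on 29 April 2028 (1×3 = 3 days in).
7 June 2028 is 42 days after the start; 42 ÷ 3 = 14 remainder 0. Last occurrence in the window: #15 on 7 June 2028.
Occurrences #2 through #15: 14 in total.

14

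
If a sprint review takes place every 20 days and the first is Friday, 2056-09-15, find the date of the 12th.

2057-04-23

The 12th occurrence is 11 intervals after the first: 11 × 20 = 220 days after 2056-09-15.
September has 30 days — 15 days to the end of September leaves 205.
October has 31 days (174 left).
November has 30 days (144 left).
December has 31 days (113 left).
January has 31 days (82 left).
February has 28 days (54 left).
March has 31 days (23 left).
23 days into April → 2057-04-23.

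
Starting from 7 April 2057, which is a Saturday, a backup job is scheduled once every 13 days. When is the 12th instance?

The 12th occurrence is 11 intervals after the first: 11 × 13 = 143 days after 7 April 2057.
April has 30 days — 23 days to the end of April leaves 120.
May has 31 days (89 left).
June has 30 days (59 left).
July has 31 days (28 left).
28 days into August → 28 August 2057.

28 August 2057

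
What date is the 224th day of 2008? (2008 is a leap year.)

11 August 2008

January has 31 days (224 − 31 = 193 remain).
February has 29 days (193 − 29 = 164 remain).
March has 31 days (164 − 31 = 133 remain).
April has 30 days (133 − 30 = 103 remain).
May has 31 days (103 − 31 = 72 remain).
June has 30 days (72 − 30 = 42 remain).
July has 31 days (42 − 31 = 11 remain).
11 into August → August 11.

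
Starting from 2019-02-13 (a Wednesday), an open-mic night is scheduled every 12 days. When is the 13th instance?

2019-07-07

The 13th occurrence is 12 intervals after the first: 12 × 12 = 144 days after 2019-02-13.
February has 28 days — 15 days to the end of February leaves 129.
March has 31 days (98 left).
April has 30 days (68 left).
May has 31 days (37 left).
June has 30 days (7 left).
7 days into July → 2019-07-07.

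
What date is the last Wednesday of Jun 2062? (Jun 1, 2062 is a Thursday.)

Jun 2062 begins on a Thursday, so the first Wednesday is Jun 7 (6 days later).
Jun 2062 has 30 days. Adding weeks: 7, 14, 21, 28 — the last one ≤ 30 is the 28th.

Jun 28, 2062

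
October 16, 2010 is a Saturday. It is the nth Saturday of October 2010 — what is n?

Day 16 falls in week ⌈16/7⌉ of the month.
Days 1–7 hold the 1st Saturday, 8–14 the 2nd, 15–21 the 3rd, 22–28 the 4th, 29–31 the 5th.
16 is in the range for the 3rd.

3rd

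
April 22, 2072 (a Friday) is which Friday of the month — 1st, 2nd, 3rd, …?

4th

Day 22 falls in week ⌈22/7⌉ of the month.
Days 1–7 hold the 1st Friday, 8–14 the 2nd, 15–21 the 3rd, 22–28 the 4th, 29–31 the 5th.
22 is in the range for the 4th.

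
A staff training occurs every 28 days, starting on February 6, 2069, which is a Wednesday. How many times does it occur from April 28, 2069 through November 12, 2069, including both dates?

7

Occurrences land 28·i days after February 6, 2069 for i = 0, 1, 2, …
April 28, 2069 is 81 days after the start; 81 ÷ 28 = 2 remainder 25; since the remainder is 25, round up to i = 3. First occurrence in the window: #4 on May 1, 2069 (3×28 = 84 days in).
November 12, 2069 is 279 days after the start; 279 ÷ 28 = 9 remainder 27. Last occurrence in the window: #10 on October 16, 2069.
Occurrences #4 through #10: 7 in total.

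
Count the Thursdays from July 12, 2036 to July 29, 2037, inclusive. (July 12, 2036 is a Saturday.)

54

July 12, 2036 is a Saturday; the first Thursday on or after it is July 17, 2036 (5 days later).
From July 17, 2036 to July 29, 2037: 167 + 210 = 377 days (rest of 2036, to July 29, 2037 in 2037).
377 ÷ 7 = 53 full weeks with remainder 6, so 53 more Thursdays after the first → 54.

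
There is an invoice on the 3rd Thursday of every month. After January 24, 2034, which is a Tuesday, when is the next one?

January 2034 starts on a Sunday; its first Thursday is the 5th, so the 3rd Thursday is the 19th — January 19, 2034.
That is not after January 24, 2034, so look at February 2034.
February 2034 starts on a Wednesday; its first Thursday is the 2nd, so the 3rd Thursday is the 16th — February 16, 2034.

February 16, 2034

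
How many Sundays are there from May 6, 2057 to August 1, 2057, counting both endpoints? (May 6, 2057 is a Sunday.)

May 6, 2057 is a Sunday; the first Sunday on or after it is May 6, 2057.
From May 6, 2057 to August 1, 2057: 25 + 30 + 31 + 1 = 87 days (rest of May, June, July, August).
87 ÷ 7 = 12 full weeks with remainder 3, so 12 more Sundays after the first → 13.

13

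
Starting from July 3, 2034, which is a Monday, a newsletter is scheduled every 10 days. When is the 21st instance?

The 21st occurrence is 20 intervals after the first: 20 × 10 = 200 days after July 3, 2034.
July has 31 days — 28 days to the end of July leaves 172.
August has 31 days (141 left).
September has 30 days (111 left).
October has 31 days (80 left).
November has 30 days (50 left).
December has 31 days (19 left).
19 days into January → January 19, 2035.

January 19, 2035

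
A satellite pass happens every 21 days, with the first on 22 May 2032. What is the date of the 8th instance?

16 October 2032

The 8th occurrence is 7 intervals after the first: 7 × 21 = 147 days after 22 May 2032.
May has 31 days — 9 days to the end of May leaves 138.
June has 30 days (108 left).
July has 31 days (77 left).
August has 31 days (46 left).
September has 30 days (16 left).
16 days into October → 16 October 2032.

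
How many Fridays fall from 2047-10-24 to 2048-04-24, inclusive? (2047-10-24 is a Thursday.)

27

2047-10-24 is a Thursday; the first Friday on or after it is 2047-10-25 (1 day later).
From 2047-10-25 to 2048-04-24: 6 + 30 + 31 + 31 + 29 + 31 + 24 = 182 days (rest of October, November, December, January, February, March, April).
182 ÷ 7 = 26 full weeks with remainder 0, so 26 more Fridays after the first → 27.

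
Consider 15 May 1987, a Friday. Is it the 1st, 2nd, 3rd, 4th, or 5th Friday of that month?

3rd

Day 15 falls in week ⌈15/7⌉ of the month.
Days 1–7 hold the 1st Friday, 8–14 the 2nd, 15–21 the 3rd, 22–28 the 4th, 29–31 the 5th.
15 is in the range for the 3rd.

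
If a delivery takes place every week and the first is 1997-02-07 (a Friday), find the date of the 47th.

1997-12-26

The 47th occurrence is 46 intervals after the first: 46 × 7 = 322 days after 1997-02-07.
February has 28 days — 21 days to the end of February leaves 301.
March has 31 days (270 left).
April has 30 days (240 left).
May has 31 days (209 left).
June has 30 days (179 left).
July has 31 days (148 left).
August has 31 days (117 left).
September has 30 days (87 left).
October has 31 days (56 left).
November has 30 days (26 left).
26 days into December → 1997-12-26.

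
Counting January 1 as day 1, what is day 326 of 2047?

Nov 22, 2047

Jan has 31 days (326 − 31 = 295 remain).
Feb has 28 days (295 − 28 = 267 remain).
Mar has 31 days (267 − 31 = 236 remain).
Apr has 30 days (236 − 30 = 206 remain).
May has 31 days (206 − 31 = 175 remain).
Jun has 30 days (175 − 30 = 145 remain).
Jul has 31 days (145 − 31 = 114 remain).
Aug has 31 days (114 − 31 = 83 remain).
Sep has 30 days (83 − 30 = 53 remain).
Oct has 31 days (53 − 31 = 22 remain).
22 into Nov → Nov 22.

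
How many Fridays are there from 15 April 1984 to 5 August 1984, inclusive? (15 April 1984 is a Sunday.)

16

15 April 1984 is a Sunday; the first Friday on or after it is 20 April 1984 (5 days later).
From 20 April 1984 to 5 August 1984: 10 + 31 + 30 + 31 + 5 = 107 days (rest of April, May, June, July, August).
107 ÷ 7 = 15 full weeks with remainder 2, so 15 more Fridays after the first → 16.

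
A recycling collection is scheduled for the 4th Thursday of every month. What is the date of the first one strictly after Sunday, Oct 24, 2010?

Oct 28, 2010

Oct 2010 starts on a Friday; its first Thursday is the 7th, so the 4th Thursday is the 28th — Oct 28, 2010.
Oct 28, 2010 is after Oct 24, 2010, so that is the next one.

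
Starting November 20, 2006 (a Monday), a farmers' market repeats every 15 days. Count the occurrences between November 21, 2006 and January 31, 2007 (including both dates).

Occurrences land 15·i days after November 20, 2006 for i = 0, 1, 2, …
November 21, 2006 is 1 day after the start; 1 ÷ 15 = 0 remainder 1; since the remainder is 1, round up to i = 1. First occurrence in the window: #2 on December 5, 2006 (1×15 = 15 days in).
January 31, 2007 is 72 days after the start; 72 ÷ 15 = 4 remainder 12. Last occurrence in the window: #5 on January 19, 2007.
Occurrences #2 through #5: 4 in total.

4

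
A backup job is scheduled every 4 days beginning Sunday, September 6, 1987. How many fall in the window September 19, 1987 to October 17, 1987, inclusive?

Occurrences land 4·i days after September 6, 1987 for i = 0, 1, 2, …
September 19, 1987 is 13 days after the start; 13 ÷ 4 = 3 remainder 1; since the remainder is 1, round up to i = 4. First occurrence in the window: #5 on September 22, 1987 (4×4 = 16 days in).
October 17, 1987 is 41 days after the start; 41 ÷ 4 = 10 remainder 1. Last occurrence in the window: #11 on October 16, 1987.
Occurrences #5 through #11: 7 in total.

7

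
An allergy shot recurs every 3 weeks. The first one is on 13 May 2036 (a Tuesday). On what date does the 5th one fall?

5 August 2036

The 5th occurrence is 4 intervals after the first: 4 × 21 = 84 days after 13 May 2036.
May has 31 days — 18 days to the end of May leaves 66.
June has 30 days (36 left).
July has 31 days (5 left).
5 days into August → 5 August 2036.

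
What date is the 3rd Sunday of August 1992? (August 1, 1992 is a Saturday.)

August 1992 begins on a Saturday, so the first Sunday is August 2 (1 day later).
The 3rd Sunday is 2 weeks later: 2 + 14 = 16.

1992-08-16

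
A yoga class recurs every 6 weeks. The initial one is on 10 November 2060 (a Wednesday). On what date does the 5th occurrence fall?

27 April 2061

The 5th occurrence is 4 intervals after the first: 4 × 42 = 168 days after 10 November 2060.
November has 30 days — 20 days to the end of November leaves 148.
December has 31 days (117 left).
January has 31 days (86 left).
February has 28 days (58 left).
March has 31 days (27 left).
27 days into April → 27 April 2061.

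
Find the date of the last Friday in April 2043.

April 2043 begins on a Wednesday, so the first Friday is April 3 (2 days later).
April 2043 has 30 days. Adding weeks: 3, 10, 17, 24 — the last one ≤ 30 is the 24th.

April 24, 2043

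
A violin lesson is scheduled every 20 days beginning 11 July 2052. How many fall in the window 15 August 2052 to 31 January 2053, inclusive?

9

Occurrences land 20·i days after 11 July 2052 for i = 0, 1, 2, …
15 August 2052 is 35 days after the start; 35 ÷ 20 = 1 remainder 15; since the remainder is 15, round up to i = 2. First occurrence in the window: #3 on 20 August 2052 (2×20 = 40 days in).
31 January 2053 is 204 days after the start; 204 ÷ 20 = 10 remainder 4. Last occurrence in the window: #11 on 27 January 2053.
Occurrences #3 through #11: 9 in total.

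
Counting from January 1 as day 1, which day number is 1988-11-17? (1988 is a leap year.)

322

Days in months before November: 31 + 29 + 31 + 30 + 31 + 30 + 31 + 31 + 30 + 31 = 305.
Plus 17 days into November → day 322.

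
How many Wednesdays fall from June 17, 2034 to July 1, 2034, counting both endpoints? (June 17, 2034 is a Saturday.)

June 17, 2034 is a Saturday; the first Wednesday on or after it is June 21, 2034 (4 days later).
From June 21, 2034 to July 1, 2034: 9 + 1 = 10 days (rest of June, July).
10 ÷ 7 = 1 full weeks with remainder 3, so 1 more Wednesdays after the first → 2.

2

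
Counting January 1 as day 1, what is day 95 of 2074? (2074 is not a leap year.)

5 April 2074

January has 31 days (95 − 31 = 64 remain).
February has 28 days (64 − 28 = 36 remain).
March has 31 days (36 − 31 = 5 remain).
5 into April → April 5.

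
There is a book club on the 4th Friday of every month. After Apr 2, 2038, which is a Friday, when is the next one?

Apr 2038 starts on a Thursday; its first Friday is the 2nd, so the 4th Friday is the 23rd — Apr 23, 2038.
Apr 23, 2038 is after Apr 2, 2038, so that is the next one.

Apr 23, 2038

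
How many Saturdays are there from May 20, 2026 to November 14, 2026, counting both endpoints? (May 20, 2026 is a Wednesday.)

May 20, 2026 is a Wednesday; the first Saturday on or after it is May 23, 2026 (3 days later).
From May 23, 2026 to November 14, 2026: 8 + 30 + 31 + 31 + 30 + 31 + 14 = 175 days (rest of May, June, July, August, September, October, November).
175 ÷ 7 = 25 full weeks with remainder 0, so 25 more Saturdays after the first → 26.

26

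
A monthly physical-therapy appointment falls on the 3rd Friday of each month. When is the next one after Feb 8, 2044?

Feb 2044 starts on a Monday; its first Friday is the 5th, so the 3rd Friday is the 19th — Feb 19, 2044.
Feb 19, 2044 is after Feb 8, 2044, so that is the next one.

Feb 19, 2044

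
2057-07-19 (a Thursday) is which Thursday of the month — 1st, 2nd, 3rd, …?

Day 19 falls in week ⌈19/7⌉ of the month.
Days 1–7 hold the 1st Thursday, 8–14 the 2nd, 15–21 the 3rd, 22–28 the 4th, 29–31 the 5th.
19 is in the range for the 3rd.

3rd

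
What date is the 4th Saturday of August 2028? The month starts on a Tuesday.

26 August 2028

August 2028 begins on a Tuesday, so the first Saturday is August 5 (4 days later).
The 4th Saturday is 3 weeks later: 5 + 21 = 26.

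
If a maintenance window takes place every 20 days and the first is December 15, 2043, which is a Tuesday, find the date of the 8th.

The 8th occurrence is 7 intervals after the first: 7 × 20 = 140 days after December 15, 2043.
December has 31 days — 16 days to the end of December leaves 124.
January has 31 days (93 left).
February has 29 days (64 left).
March has 31 days (33 left).
April has 30 days (3 left).
3 days into May → May 3, 2044.

May 3, 2044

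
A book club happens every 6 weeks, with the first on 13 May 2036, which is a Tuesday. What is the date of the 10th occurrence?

The 10th occurrence is 9 intervals after the first: 9 × 42 = 378 days after 13 May 2036.
May has 31 days — 18 days to the end of May leaves 360.
June has 30 days (330 left).
July has 31 days (299 left).
August has 31 days (268 left).
September has 30 days (238 left).
October has 31 days (207 left).
November has 30 days (177 left).
December has 31 days (146 left).
January has 31 days (115 left).
February has 28 days (87 left).
March has 31 days (56 left).
April has 30 days (26 left).
26 days into May → 26 May 2037.

26 May 2037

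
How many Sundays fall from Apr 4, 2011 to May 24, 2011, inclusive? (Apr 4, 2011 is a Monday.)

7

Apr 4, 2011 is a Monday; the first Sunday on or after it is Apr 10, 2011 (6 days later).
From Apr 10, 2011 to May 24, 2011: 20 + 24 = 44 days (rest of Apr, May).
44 ÷ 7 = 6 full weeks with remainder 2, so 6 more Sundays after the first → 7.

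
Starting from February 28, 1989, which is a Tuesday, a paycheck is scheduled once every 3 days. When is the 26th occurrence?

The 26th occurrence is 25 intervals after the first: 25 × 3 = 75 days after February 28, 1989.
February has 28 days — 0 days to the end of February leaves 75.
March has 31 days (44 left).
April has 30 days (14 left).
14 days into May → May 14, 1989.

May 14, 1989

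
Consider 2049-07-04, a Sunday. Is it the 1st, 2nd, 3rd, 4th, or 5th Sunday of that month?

1st

Day 4 falls in week ⌈4/7⌉ of the month.
Days 1–7 hold the 1st Sunday, 8–14 the 2nd, 15–21 the 3rd, 22–28 the 4th, 29–31 the 5th.
4 is in the range for the 1st.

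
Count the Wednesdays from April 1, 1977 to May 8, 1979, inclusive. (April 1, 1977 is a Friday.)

109

April 1, 1977 is a Friday; the first Wednesday on or after it is April 6, 1977 (5 days later).
From April 6, 1977 to May 8, 1979: 269 + 365 + 128 = 762 days (rest of 1977, 1978, to May 8, 1979 in 1979).
762 ÷ 7 = 108 full weeks with remainder 6, so 108 more Wednesdays after the first → 109.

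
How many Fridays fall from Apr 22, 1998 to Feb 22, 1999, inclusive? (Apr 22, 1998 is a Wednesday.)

44

Apr 22, 1998 is a Wednesday; the first Friday on or after it is Apr 24, 1998 (2 days later).
From Apr 24, 1998 to Feb 22, 1999: 6 + 31 + 30 + 31 + 31 + 30 + 31 + 30 + 31 + 31 + 22 = 304 days (rest of Apr, May, Jun, Jul, Aug, Sep, Oct, Nov, Dec, Jan, Feb).
304 ÷ 7 = 43 full weeks with remainder 3, so 43 more Fridays after the first → 44.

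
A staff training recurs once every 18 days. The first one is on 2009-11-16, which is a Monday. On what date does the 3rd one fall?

2009-12-22

The 3rd occurrence is 2 intervals after the first: 2 × 18 = 36 days after 2009-11-16.
November has 30 days — 14 days to the end of November leaves 22.
22 days into December → 2009-12-22.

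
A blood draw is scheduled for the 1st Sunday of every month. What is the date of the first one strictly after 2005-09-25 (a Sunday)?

September 2005 starts on a Thursday, so its 1st Sunday is 2005-09-04 (3 days in).
That is not after 2005-09-25, so look at October 2005.
October 2005 starts on a Saturday, so its 1st Sunday is 2005-10-02 (1 day in).

2005-10-02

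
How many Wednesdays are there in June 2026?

4

2026-06-01 is a Monday; the first Wednesday on or after it is 2026-06-03 (2 days later).
From 2026-06-03 to 2026-06-30 is 30 − 3 = 27 days.
27 ÷ 7 = 3 full weeks with remainder 6, so 3 more Wednesdays after the first → 4.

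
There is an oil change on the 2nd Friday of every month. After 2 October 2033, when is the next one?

14 October 2033

October 2033 starts on a Saturday; its first Friday is the 7th, so the 2nd Friday is the 14th — 14 October 2033.
14 October 2033 is after 2 October 2033, so that is the next one.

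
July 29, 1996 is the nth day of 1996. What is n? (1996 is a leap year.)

211

Days in months before July: 31 + 29 + 31 + 30 + 31 + 30 = 182.
Plus 29 days into July → day 211.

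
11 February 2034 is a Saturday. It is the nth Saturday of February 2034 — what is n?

Day 11 falls in week ⌈11/7⌉ of the month.
Days 1–7 hold the 1st Saturday, 8–14 the 2nd, 15–21 the 3rd, 22–28 the 4th, 29–31 the 5th.
11 is in the range for the 2nd.

2nd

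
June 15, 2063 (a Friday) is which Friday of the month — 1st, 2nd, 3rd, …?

Day 15 falls in week ⌈15/7⌉ of the month.
Days 1–7 hold the 1st Friday, 8–14 the 2nd, 15–21 the 3rd, 22–28 the 4th, 29–31 the 5th.
15 is in the range for the 3rd.

3rd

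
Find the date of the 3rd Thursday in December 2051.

The first Thursday of December 2051 is December 7.
The 3rd Thursday is 2 weeks later: 7 + 14 = 21.

2051-12-21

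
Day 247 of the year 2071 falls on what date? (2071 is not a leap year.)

January has 31 days (247 − 31 = 216 remain).
February has 28 days (216 − 28 = 188 remain).
March has 31 days (188 − 31 = 157 remain).
April has 30 days (157 − 30 = 127 remain).
May has 31 days (127 − 31 = 96 remain).
June has 30 days (96 − 30 = 66 remain).
July has 31 days (66 − 31 = 35 remain).
August has 31 days (35 − 31 = 4 remain).
4 into September → September 4.

September 4, 2071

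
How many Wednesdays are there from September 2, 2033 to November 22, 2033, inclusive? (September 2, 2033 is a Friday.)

11

September 2, 2033 is a Friday; the first Wednesday on or after it is September 7, 2033 (5 days later).
From September 7, 2033 to November 22, 2033: 23 + 31 + 22 = 76 days (rest of September, October, November).
76 ÷ 7 = 10 full weeks with remainder 6, so 10 more Wednesdays after the first → 11.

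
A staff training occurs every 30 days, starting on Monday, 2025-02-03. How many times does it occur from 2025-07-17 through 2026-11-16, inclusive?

16

Occurrences land 30·i days after 2025-02-03 for i = 0, 1, 2, …
2025-07-17 is 164 days after the start; 164 ÷ 30 = 5 remainder 14; since the remainder is 14, round up to i = 6. First occurrence in the window: #7 on 2025-08-02 (6×30 = 180 days in).
2026-11-16 is 651 days after the start; 651 ÷ 30 = 21 remainder 21. Last occurrence in the window: #22 on 2026-10-26.
Occurrences #7 through #22: 16 in total.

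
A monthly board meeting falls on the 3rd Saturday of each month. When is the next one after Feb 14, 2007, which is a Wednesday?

Feb 17, 2007

Feb 2007 starts on a Thursday; its first Saturday is the 3rd, so the 3rd Saturday is the 17th — Feb 17, 2007.
Feb 17, 2007 is after Feb 14, 2007, so that is the next one.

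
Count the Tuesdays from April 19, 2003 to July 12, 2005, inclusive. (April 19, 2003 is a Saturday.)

117

April 19, 2003 is a Saturday; the first Tuesday on or after it is April 22, 2003 (3 days later).
From April 22, 2003 to July 12, 2005: 253 + 366 + 193 = 812 days (rest of 2003, 2004, to July 12, 2005 in 2005).
812 ÷ 7 = 116 full weeks with remainder 0, so 116 more Tuesdays after the first → 117.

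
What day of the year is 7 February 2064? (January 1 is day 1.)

Days in months before February: 31 = 31.
Plus 7 days into February → day 38.

38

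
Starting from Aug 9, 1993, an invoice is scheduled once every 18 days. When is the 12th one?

Feb 23, 1994

The 12th occurrence is 11 intervals after the first: 11 × 18 = 198 days after Aug 9, 1993.
Aug has 31 days — 22 days to the end of Aug leaves 176.
Sep has 30 days (146 left).
Oct has 31 days (115 left).
Nov has 30 days (85 left).
Dec has 31 days (54 left).
Jan has 31 days (23 left).
23 days into Feb → Feb 23, 1994.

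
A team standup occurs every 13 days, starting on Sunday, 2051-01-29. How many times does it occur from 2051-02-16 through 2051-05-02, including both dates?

6

Occurrences land 13·i days after 2051-01-29 for i = 0, 1, 2, …
2051-02-16 is 18 days after the start; 18 ÷ 13 = 1 remainder 5; since the remainder is 5, round up to i = 2. First occurrence in the window: #3 on 2051-02-24 (2×13 = 26 days in).
2051-05-02 is 93 days after the start; 93 ÷ 13 = 7 remainder 2. Last occurrence in the window: #8 on 2051-04-30.
Occurrences #3 through #8: 6 in total.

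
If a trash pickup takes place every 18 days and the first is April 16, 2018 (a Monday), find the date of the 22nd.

The 22nd occurrence is 21 intervals after the first: 21 × 18 = 378 days after April 16, 2018.
April has 30 days — 14 days to the end of April leaves 364.
May has 31 days (333 left).
June has 30 days (303 left).
July has 31 days (272 left).
August has 31 days (241 left).
September has 30 days (211 left).
October has 31 days (180 left).
November has 30 days (150 left).
December has 31 days (119 left).
January has 31 days (88 left).
February has 28 days (60 left).
March has 31 days (29 left).
29 days into April → April 29, 2019.

April 29, 2019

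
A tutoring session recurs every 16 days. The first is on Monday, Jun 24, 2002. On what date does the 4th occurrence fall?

The 4th occurrence is 3 intervals after the first: 3 × 16 = 48 days after Jun 24, 2002.
Jun has 30 days — 6 days to the end of Jun leaves 42.
Jul has 31 days (11 left).
11 days into Aug → Aug 11, 2002.

Aug 11, 2002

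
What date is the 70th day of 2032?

January has 31 days (70 − 31 = 39 remain).
February has 29 days (39 − 29 = 10 remain).
10 into March → March 10.

2032-03-10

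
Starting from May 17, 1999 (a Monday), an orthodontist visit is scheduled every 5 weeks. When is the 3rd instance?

Jul 26, 1999

The 3rd occurrence is 2 intervals after the first: 2 × 35 = 70 days after May 17, 1999.
May has 31 days — 14 days to the end of May leaves 56.
Jun has 30 days (26 left).
26 days into Jul → Jul 26, 1999.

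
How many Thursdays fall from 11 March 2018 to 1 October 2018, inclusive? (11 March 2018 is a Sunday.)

11 March 2018 is a Sunday; the first Thursday on or after it is 15 March 2018 (4 days later).
From 15 March 2018 to 1 October 2018: 16 + 30 + 31 + 30 + 31 + 31 + 30 + 1 = 200 days (rest of March, April, May, June, July, August, September, October).
200 ÷ 7 = 28 full weeks with remainder 4, so 28 more Thursdays after the first → 29.

29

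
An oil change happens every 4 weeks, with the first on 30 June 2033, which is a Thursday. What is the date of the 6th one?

17 November 2033

The 6th occurrence is 5 intervals after the first: 5 × 28 = 140 days after 30 June 2033.
June has 30 days — 0 days to the end of June leaves 140.
July has 31 days (109 left).
August has 31 days (78 left).
September has 30 days (48 left).
October has 31 days (17 left).
17 days into November → 17 November 2033.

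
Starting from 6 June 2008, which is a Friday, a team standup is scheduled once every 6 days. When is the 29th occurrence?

21 November 2008

The 29th occurrence is 28 intervals after the first: 28 × 6 = 168 days after 6 June 2008.
June has 30 days — 24 days to the end of June leaves 144.
July has 31 days (113 left).
August has 31 days (82 left).
September has 30 days (52 left).
October has 31 days (21 left).
21 days into November → 21 November 2008.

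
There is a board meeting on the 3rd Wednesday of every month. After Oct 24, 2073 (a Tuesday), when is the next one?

Oct 2073 starts on a Sunday; its first Wednesday is the 4th, so the 3rd Wednesday is the 18th — Oct 18, 2073.
That is not after Oct 24, 2073, so look at Nov 2073.
Nov 2073 starts on a Wednesday; its first Wednesday is the 1st, so the 3rd Wednesday is the 15th — Nov 15, 2073.

Nov 15, 2073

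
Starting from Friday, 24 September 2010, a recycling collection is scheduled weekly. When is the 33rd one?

6 May 2011

The 33rd occurrence is 32 intervals after the first: 32 × 7 = 224 days after 24 September 2010.
September has 30 days — 6 days to the end of September leaves 218.
October has 31 days (187 left).
November has 30 days (157 left).
December has 31 days (126 left).
January has 31 days (95 left).
February has 28 days (67 left).
March has 31 days (36 left).
April has 30 days (6 left).
6 days into May → 6 May 2011.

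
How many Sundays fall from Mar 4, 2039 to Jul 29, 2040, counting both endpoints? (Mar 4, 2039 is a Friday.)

74

Mar 4, 2039 is a Friday; the first Sunday on or after it is Mar 6, 2039 (2 days later).
From Mar 6, 2039 to Jul 29, 2040: 300 + 211 = 511 days (rest of 2039, to Jul 29, 2040 in 2040).
511 ÷ 7 = 73 full weeks with remainder 0, so 73 more Sundays after the first → 74.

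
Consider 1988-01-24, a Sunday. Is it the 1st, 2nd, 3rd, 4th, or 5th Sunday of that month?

Day 24 falls in week ⌈24/7⌉ of the month.
Days 1–7 hold the 1st Sunday, 8–14 the 2nd, 15–21 the 3rd, 22–28 the 4th, 29–31 the 5th.
24 is in the range for the 4th.

4th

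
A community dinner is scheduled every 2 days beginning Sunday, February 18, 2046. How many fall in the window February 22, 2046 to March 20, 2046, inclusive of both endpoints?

14

Occurrences land 2·i days after February 18, 2046 for i = 0, 1, 2, …
February 22, 2046 is 4 days after the start; 4 ÷ 2 = 2 remainder 0. First occurrence in the window: #3 on February 22, 2046 (2×2 = 4 days in).
March 20, 2046 is 30 days after the start; 30 ÷ 2 = 15 remainder 0. Last occurrence in the window: #16 on March 20, 2046.
Occurrences #3 through #16: 14 in total.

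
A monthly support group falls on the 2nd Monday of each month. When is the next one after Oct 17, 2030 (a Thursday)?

Nov 11, 2030

Oct 2030 starts on a Tuesday; its first Monday is the 7th, so the 2nd Monday is the 14th — Oct 14, 2030.
That is not after Oct 17, 2030, so look at Nov 2030.
Nov 2030 starts on a Friday; its first Monday is the 4th, so the 2nd Monday is the 11th — Nov 11, 2030.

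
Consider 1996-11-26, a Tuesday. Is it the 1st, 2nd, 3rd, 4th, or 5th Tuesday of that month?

4th

Day 26 falls in week ⌈26/7⌉ of the month.
Days 1–7 hold the 1st Tuesday, 8–14 the 2nd, 15–21 the 3rd, 22–28 the 4th, 29–31 the 5th.
26 is in the range for the 4th.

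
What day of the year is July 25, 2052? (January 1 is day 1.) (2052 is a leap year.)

Days in months before July: 31 + 29 + 31 + 30 + 31 + 30 = 182.
Plus 25 days into July → day 207.

207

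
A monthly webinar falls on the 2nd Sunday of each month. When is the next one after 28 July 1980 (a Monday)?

10 August 1980

July 1980 starts on a Tuesday; its first Sunday is the 6th, so the 2nd Sunday is the 13th — 13 July 1980.
That is not after 28 July 1980, so look at August 1980.
August 1980 starts on a Friday; its first Sunday is the 3rd, so the 2nd Sunday is the 10th — 10 August 1980.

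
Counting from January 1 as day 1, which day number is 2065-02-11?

42

Days in months before February: 31 = 31.
Plus 11 days into February → day 42.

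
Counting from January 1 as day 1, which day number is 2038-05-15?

135

Days in months before May: 31 + 28 + 31 + 30 = 120.
Plus 15 days into May → day 135.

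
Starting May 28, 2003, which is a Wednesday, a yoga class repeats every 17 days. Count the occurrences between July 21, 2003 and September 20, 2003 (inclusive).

Occurrences land 17·i days after May 28, 2003 for i = 0, 1, 2, …
July 21, 2003 is 54 days after the start; 54 ÷ 17 = 3 remainder 3; since the remainder is 3, round up to i = 4. First occurrence in the window: #5 on August 4, 2003 (4×17 = 68 days in).
September 20, 2003 is 115 days after the start; 115 ÷ 17 = 6 remainder 13. Last occurrence in the window: #7 on September 7, 2003.
Occurrences #5 through #7: 3 in total.

3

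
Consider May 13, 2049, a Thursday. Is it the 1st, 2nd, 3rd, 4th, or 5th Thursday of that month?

Day 13 falls in week ⌈13/7⌉ of the month.
Days 1–7 hold the 1st Thursday, 8–14 the 2nd, 15–21 the 3rd, 22–28 the 4th, 29–31 the 5th.
13 is in the range for the 2nd.

2nd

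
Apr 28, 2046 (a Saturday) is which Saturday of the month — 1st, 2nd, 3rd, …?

4th

Day 28 falls in week ⌈28/7⌉ of the month.
Days 1–7 hold the 1st Saturday, 8–14 the 2nd, 15–21 the 3rd, 22–28 the 4th, 29–31 the 5th.
28 is in the range for the 4th.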